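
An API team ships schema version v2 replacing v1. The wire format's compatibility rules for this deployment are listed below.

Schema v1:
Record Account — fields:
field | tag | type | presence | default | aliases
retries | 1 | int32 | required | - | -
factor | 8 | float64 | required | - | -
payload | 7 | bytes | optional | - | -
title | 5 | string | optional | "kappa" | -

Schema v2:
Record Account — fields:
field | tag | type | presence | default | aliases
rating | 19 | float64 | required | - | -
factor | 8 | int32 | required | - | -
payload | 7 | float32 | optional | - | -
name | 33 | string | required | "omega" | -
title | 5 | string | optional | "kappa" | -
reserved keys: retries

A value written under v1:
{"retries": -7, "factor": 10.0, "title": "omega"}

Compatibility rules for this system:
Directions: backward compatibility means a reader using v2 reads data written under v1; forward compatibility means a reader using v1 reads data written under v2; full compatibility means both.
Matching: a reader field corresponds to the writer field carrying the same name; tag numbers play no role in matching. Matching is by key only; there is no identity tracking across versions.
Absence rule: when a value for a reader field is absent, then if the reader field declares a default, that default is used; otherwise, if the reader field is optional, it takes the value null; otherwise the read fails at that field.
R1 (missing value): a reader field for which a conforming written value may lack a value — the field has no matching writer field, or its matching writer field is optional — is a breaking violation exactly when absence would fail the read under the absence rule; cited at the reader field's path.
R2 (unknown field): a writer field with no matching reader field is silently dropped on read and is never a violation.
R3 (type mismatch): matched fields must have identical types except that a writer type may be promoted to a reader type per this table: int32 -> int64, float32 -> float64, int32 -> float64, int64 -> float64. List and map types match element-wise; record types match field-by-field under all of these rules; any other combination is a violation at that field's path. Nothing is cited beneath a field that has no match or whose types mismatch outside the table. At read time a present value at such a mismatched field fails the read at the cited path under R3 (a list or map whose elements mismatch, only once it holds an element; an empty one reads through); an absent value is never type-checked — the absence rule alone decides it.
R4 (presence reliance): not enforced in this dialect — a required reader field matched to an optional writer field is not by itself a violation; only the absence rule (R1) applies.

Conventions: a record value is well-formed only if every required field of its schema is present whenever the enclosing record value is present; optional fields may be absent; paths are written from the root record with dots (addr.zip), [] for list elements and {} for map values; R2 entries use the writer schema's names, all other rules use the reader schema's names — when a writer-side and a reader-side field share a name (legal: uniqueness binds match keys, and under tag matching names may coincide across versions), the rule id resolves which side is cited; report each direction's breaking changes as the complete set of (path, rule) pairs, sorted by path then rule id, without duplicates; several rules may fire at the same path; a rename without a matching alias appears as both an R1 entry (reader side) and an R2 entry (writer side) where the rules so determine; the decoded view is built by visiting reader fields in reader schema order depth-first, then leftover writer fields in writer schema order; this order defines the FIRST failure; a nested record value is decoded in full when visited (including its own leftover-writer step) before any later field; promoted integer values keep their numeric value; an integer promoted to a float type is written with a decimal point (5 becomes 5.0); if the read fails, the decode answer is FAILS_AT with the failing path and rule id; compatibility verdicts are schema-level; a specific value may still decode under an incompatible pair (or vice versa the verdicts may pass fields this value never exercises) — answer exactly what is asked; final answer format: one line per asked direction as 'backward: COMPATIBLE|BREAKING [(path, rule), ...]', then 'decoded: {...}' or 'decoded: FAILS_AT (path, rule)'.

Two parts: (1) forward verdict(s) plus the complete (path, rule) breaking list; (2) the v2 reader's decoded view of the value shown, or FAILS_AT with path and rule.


forward: BREAKING [(payload, R3), (retries, R1)]; decoded: FAILS_AT (rating, R1)

the writer's type comes first in each Account pair
forward on Account — v1 reading data written by v2:
  retries: no writer match
  factor: paired with writer factor (int32 -> float64; writer required)
  payload: paired with writer payload (float32 -> bytes; writer optional)
  title: paired with writer title (string -> string; writer optional)
  writer rating: unknown to reader
  writer name: unknown to reader
  rule R3 violated at payload
  rule R1 violated at retries
  => 2 violation(s): forward is BREAKING for Account
decode (reader v2):
  read fails at rating under R1 (no fill)
  => FAILS_AT (rating, R1)
remaining Account differences; none change what is asked:
  added field name to record Account: required string, tag 33, default "omega" (in v2 it sits immediately before title) -> fires no rule on Account, leaving the asked answer as it is
  field factor in record Account: type float64 changed to int32 -> fires only in the backward direction of Account, which is not asked here


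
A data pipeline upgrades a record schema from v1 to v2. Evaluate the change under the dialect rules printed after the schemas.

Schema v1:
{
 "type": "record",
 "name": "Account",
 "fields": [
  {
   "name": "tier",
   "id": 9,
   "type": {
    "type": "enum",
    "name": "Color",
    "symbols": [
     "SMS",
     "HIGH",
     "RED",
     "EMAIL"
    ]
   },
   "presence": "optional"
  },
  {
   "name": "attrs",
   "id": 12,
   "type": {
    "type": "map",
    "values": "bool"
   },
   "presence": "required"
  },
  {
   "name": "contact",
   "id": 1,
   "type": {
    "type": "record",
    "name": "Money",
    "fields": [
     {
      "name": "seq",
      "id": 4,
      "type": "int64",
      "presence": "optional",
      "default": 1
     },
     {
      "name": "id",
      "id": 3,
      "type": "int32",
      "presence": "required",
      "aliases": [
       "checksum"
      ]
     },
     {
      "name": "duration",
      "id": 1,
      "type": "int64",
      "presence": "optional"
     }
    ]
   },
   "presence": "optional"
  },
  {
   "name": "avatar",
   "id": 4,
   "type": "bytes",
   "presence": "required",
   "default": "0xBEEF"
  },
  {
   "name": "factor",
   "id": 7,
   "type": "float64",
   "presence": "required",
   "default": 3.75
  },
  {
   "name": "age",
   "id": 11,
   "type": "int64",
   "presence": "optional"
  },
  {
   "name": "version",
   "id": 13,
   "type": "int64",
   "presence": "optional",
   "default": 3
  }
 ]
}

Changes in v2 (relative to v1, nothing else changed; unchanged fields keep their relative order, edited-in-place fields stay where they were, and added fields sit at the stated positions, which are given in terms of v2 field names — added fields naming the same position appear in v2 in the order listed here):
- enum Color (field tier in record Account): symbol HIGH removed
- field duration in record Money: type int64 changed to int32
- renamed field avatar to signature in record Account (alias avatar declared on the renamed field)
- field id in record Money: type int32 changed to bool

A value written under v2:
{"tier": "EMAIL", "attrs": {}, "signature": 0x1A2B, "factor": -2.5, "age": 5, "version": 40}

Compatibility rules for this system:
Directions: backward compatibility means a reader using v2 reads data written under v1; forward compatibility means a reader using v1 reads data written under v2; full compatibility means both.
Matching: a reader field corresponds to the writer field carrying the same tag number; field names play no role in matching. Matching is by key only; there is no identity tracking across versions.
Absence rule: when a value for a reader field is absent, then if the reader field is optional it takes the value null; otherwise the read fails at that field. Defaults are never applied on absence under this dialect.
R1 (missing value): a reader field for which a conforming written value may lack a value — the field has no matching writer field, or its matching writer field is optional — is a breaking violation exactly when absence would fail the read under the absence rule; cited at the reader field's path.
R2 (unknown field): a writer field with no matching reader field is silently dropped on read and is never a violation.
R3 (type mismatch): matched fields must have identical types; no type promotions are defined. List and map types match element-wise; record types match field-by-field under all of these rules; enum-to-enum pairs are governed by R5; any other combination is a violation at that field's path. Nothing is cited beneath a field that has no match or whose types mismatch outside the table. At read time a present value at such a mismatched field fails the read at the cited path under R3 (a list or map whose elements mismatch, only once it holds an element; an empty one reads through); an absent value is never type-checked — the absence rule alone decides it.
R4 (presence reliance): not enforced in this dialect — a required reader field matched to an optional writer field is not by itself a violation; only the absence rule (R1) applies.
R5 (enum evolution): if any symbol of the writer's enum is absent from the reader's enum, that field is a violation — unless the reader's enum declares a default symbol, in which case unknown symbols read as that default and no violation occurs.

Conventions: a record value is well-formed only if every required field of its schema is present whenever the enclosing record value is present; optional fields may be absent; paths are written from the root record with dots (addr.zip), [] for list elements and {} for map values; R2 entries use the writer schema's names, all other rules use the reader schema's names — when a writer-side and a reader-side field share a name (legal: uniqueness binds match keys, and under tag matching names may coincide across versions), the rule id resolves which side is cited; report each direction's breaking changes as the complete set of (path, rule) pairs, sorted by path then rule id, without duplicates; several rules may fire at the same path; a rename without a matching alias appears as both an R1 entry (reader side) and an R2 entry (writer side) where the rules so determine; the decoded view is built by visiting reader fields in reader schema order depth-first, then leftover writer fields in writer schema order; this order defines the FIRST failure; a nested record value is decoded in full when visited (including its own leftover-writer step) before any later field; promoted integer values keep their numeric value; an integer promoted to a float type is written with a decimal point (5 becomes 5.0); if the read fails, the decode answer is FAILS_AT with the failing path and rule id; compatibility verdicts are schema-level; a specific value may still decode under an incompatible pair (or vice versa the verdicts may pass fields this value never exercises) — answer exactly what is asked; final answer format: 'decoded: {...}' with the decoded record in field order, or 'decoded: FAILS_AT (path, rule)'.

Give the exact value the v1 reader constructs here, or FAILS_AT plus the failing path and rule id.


in Account below, arrows point writer -> reader
migrating the Account value to v1:
  tier := "EMAIL"
  attrs := {}
  contact := null (absent, optional -> null)
  avatar := 0x1A2B (from writer signature)
  factor := -2.5
  age := 5
  version := 40
  => decoded: {"tier": "EMAIL", "attrs": {}, "contact": null, "avatar": 0x1A2B, "factor": -2.5, "age": 5, "version": 40}
the other Account changes do not affect what is asked:
  enum Color (field tier in record Account): symbol HIGH removed -> matters for Account compatibility verdicts, not for this value's decode
  field duration in record Money: type int64 changed to int32 -> matters for Account compatibility verdicts, not for this value's decode
  renamed field avatar to signature in record Account (alias avatar declared on the renamed field) -> no rule fires on it and the decoded Account view is identical with or without it
  field id in record Money: type int32 changed to bool -> matters for Account compatibility verdicts, not for this value's decode

decoded: {"tier": "EMAIL", "attrs": {}, "contact": null, "avatar": 0x1A2B, "factor": -2.5, "age": 5, "version": 40}


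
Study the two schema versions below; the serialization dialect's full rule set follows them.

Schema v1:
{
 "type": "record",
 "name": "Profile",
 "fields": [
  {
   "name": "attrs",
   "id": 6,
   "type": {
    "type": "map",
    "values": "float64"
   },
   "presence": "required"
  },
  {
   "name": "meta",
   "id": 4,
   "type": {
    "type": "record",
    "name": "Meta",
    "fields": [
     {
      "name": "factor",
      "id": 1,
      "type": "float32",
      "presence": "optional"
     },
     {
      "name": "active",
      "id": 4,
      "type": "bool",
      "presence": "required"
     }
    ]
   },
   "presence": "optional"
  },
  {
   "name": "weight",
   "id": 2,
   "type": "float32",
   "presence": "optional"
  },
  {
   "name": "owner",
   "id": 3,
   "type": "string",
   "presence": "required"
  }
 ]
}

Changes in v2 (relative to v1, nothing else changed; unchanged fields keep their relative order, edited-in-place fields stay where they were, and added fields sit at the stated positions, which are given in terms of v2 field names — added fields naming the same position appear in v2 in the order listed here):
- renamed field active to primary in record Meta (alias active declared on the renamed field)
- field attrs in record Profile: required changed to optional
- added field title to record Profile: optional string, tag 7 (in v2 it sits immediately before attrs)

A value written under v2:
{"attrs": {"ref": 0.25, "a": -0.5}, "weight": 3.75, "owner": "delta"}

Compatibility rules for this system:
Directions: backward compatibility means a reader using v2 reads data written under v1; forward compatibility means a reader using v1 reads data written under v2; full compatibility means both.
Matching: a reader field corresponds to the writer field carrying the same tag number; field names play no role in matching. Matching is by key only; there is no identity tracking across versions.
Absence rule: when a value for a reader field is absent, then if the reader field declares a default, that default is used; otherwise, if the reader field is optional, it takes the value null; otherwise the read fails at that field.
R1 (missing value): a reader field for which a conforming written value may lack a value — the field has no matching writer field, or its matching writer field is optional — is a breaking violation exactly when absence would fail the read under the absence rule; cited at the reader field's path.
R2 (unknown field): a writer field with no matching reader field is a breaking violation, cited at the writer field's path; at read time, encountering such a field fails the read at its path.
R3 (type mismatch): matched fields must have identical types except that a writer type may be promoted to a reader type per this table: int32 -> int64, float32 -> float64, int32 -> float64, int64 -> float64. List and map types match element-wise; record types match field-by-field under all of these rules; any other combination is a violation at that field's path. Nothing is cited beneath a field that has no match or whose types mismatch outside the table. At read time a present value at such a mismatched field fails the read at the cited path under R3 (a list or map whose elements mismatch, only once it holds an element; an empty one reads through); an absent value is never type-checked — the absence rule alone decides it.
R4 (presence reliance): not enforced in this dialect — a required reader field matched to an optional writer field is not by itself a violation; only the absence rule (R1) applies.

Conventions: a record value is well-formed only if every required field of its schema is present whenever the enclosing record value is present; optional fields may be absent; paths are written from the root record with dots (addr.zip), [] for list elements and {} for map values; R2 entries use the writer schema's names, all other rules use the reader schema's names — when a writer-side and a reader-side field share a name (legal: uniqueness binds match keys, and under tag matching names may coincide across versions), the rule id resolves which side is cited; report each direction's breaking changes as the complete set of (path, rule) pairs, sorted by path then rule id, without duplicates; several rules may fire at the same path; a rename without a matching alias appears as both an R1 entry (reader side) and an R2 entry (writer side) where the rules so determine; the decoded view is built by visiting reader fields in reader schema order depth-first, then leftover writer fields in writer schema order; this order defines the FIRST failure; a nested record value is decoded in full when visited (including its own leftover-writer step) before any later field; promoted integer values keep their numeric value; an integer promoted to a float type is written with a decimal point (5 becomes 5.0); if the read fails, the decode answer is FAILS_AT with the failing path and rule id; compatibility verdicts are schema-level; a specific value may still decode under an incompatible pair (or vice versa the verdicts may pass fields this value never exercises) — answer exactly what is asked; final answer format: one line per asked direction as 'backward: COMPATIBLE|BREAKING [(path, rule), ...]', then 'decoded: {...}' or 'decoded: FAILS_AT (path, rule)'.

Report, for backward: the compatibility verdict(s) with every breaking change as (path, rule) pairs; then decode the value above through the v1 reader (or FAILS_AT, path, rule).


each type pair in Profile: writer, then reader
backward pass over Profile, reader schema v2, writer schema v1:
  no writer field matches reader title
  attrs: map<string, float64> -> map<string, float64>, writer required; from attrs
  meta: Meta -> Meta, writer optional; from meta
  weight: float32 -> float32, writer optional; from weight
  owner: string -> string, writer required; from owner
  meta.factor: float32 -> float32, writer optional; from meta.factor
  meta.primary: bool -> bool, writer required; from meta.active
  => backward: COMPATIBLE
decode walk for Profile under reader schema v1:
  attrs := {"ref": 0.25, "a": -0.5}
  meta := null (absent, optional -> null)
  weight := 3.75
  owner := "delta"
  => decoded: {"attrs": {"ref": 0.25, "a": -0.5}, "meta": null, "weight": 3.75, "owner": "delta"}
ruling out the remaining Profile differences:
  renamed field active to primary in record Meta (alias active declared on the renamed field) -> no rule fires on it in Profile's dialect; the asked verdict holds
  field attrs in record Profile: required changed to optional -> fires only in the forward direction of Profile, which is not asked here
  added field title to record Profile: optional string, tag 7 (in v2 it sits immediately before attrs) -> fires only in the forward direction of Profile, which is not asked here

backward: COMPATIBLE []; decoded: {"attrs": {"ref": 0.25, "a": -0.5}, "meta": null, "weight": 3.75, "owner": "delta"}


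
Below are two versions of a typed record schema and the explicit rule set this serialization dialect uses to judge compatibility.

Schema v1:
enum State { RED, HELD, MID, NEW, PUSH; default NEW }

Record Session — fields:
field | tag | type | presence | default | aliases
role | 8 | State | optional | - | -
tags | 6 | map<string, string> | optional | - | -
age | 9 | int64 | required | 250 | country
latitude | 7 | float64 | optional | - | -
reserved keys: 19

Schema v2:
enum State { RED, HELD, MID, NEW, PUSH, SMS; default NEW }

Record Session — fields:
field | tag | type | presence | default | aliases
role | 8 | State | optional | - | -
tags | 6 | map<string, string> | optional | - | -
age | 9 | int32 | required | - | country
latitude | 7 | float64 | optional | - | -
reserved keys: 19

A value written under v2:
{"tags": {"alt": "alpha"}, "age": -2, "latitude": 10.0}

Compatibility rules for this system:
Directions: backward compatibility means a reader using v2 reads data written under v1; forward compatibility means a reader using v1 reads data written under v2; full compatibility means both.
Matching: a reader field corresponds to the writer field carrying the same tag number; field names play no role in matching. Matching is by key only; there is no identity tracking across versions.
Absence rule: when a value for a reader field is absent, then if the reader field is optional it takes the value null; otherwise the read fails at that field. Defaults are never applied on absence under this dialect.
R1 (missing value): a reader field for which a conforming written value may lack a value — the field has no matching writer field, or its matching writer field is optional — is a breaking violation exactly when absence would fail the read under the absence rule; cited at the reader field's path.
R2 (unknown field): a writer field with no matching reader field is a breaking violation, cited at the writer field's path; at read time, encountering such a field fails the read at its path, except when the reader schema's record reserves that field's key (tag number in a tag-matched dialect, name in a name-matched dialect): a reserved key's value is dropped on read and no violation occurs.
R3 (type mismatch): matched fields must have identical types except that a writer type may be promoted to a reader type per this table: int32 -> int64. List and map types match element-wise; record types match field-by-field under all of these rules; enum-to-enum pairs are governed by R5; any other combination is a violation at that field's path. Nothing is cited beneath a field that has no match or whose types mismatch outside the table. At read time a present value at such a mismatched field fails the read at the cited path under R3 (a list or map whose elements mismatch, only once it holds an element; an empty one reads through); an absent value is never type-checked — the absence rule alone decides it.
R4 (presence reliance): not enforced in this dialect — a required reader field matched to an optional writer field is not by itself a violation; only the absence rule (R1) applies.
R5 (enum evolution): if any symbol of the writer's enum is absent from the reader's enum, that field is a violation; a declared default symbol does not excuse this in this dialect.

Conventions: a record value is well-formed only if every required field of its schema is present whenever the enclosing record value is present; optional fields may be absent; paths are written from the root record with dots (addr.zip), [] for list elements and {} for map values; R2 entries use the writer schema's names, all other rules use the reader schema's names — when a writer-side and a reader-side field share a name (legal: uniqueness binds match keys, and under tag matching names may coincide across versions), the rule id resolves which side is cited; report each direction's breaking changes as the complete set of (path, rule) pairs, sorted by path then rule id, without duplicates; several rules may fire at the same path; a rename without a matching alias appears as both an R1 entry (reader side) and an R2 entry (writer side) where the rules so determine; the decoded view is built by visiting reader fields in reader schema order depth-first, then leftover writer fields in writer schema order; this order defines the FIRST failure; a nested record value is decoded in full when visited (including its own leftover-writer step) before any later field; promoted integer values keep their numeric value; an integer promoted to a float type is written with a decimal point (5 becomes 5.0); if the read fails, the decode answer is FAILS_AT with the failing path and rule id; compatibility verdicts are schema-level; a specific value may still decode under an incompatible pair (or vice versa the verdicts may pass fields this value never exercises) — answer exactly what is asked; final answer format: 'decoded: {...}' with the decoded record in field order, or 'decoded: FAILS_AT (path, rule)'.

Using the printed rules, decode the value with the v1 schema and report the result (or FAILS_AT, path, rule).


in Session below, arrows point writer -> reader
decoding the Session value with the v1 reader:
  role := null (missing; optional => null)
  tags := {"alt": "alpha"}
  age := -2 (int32 -> int64)
  latitude := 10.0
  => decoded: {"role": null, "tags": {"alt": "alpha"}, "age": -2, "latitude": 10.0}
checking off the Session differences that do not matter here:
  enum State (field role in record Session): symbol SMS added -> affects the rule determinations only; this particular Session value decodes identically
  field age in record Session: type int64 changed to int32 (its default is dropped) -> affects the rule determinations only; this particular Session value decodes identically

decoded: {"role": null, "tags": {"alt": "alpha"}, "age": -2, "latitude": 10.0}


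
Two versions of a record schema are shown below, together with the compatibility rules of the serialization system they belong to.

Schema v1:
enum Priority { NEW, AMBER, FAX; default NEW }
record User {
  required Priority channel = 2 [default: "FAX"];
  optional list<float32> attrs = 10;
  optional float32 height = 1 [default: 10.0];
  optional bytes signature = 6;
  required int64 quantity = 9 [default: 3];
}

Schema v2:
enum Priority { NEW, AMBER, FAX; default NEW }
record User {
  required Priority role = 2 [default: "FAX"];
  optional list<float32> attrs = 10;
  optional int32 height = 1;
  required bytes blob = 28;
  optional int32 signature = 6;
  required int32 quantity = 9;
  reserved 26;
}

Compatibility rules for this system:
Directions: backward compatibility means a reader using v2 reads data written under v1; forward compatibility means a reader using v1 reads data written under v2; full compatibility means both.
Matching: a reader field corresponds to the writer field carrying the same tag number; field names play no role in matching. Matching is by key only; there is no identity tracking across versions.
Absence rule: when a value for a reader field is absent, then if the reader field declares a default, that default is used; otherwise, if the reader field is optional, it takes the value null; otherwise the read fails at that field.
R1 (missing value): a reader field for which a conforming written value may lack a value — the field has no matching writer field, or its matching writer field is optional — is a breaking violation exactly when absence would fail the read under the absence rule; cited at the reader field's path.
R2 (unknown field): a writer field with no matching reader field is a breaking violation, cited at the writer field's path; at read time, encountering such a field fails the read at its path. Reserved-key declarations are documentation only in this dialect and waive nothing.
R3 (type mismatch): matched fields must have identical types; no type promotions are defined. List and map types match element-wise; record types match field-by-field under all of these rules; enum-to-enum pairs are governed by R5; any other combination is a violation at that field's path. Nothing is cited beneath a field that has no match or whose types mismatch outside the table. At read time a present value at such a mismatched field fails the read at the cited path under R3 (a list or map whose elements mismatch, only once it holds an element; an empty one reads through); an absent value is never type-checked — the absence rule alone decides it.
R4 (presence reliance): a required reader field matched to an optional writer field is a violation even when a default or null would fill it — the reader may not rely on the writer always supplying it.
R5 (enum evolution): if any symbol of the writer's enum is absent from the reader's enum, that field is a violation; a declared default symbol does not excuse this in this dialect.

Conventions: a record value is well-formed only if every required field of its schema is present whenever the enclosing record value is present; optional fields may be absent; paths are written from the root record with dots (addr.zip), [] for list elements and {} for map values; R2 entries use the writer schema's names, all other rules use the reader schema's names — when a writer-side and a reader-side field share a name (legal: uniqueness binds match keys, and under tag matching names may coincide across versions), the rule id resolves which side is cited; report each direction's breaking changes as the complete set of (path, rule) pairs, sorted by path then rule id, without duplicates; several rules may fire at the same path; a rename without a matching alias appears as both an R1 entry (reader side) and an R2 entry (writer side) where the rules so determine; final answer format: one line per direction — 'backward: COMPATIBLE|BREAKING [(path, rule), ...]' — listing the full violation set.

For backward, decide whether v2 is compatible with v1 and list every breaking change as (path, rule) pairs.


backward: BREAKING [(blob, R1), (height, R3), (quantity, R3), (signature, R3)]

arrows below run writer -> reader for User
backward for User (reader v2, writer v1):
  role: Priority -> Priority, writer required; from channel
  attrs: list<float32> -> list<float32>, writer optional; from attrs
  height: float32 -> int32, writer optional; from height
  blob: no writer-side match
  signature: bytes -> int32, writer optional; from signature
  quantity: int64 -> int32, writer required; from quantity
  violation R1 at blob
  violation R3 at height
  violation R3 at quantity
  violation R3 at signature
  => 4 violation(s): backward is BREAKING for User
remaining User differences; none change what is asked:
  renamed field channel to role in record User -> fires no rule on User, leaving the asked answer as it is


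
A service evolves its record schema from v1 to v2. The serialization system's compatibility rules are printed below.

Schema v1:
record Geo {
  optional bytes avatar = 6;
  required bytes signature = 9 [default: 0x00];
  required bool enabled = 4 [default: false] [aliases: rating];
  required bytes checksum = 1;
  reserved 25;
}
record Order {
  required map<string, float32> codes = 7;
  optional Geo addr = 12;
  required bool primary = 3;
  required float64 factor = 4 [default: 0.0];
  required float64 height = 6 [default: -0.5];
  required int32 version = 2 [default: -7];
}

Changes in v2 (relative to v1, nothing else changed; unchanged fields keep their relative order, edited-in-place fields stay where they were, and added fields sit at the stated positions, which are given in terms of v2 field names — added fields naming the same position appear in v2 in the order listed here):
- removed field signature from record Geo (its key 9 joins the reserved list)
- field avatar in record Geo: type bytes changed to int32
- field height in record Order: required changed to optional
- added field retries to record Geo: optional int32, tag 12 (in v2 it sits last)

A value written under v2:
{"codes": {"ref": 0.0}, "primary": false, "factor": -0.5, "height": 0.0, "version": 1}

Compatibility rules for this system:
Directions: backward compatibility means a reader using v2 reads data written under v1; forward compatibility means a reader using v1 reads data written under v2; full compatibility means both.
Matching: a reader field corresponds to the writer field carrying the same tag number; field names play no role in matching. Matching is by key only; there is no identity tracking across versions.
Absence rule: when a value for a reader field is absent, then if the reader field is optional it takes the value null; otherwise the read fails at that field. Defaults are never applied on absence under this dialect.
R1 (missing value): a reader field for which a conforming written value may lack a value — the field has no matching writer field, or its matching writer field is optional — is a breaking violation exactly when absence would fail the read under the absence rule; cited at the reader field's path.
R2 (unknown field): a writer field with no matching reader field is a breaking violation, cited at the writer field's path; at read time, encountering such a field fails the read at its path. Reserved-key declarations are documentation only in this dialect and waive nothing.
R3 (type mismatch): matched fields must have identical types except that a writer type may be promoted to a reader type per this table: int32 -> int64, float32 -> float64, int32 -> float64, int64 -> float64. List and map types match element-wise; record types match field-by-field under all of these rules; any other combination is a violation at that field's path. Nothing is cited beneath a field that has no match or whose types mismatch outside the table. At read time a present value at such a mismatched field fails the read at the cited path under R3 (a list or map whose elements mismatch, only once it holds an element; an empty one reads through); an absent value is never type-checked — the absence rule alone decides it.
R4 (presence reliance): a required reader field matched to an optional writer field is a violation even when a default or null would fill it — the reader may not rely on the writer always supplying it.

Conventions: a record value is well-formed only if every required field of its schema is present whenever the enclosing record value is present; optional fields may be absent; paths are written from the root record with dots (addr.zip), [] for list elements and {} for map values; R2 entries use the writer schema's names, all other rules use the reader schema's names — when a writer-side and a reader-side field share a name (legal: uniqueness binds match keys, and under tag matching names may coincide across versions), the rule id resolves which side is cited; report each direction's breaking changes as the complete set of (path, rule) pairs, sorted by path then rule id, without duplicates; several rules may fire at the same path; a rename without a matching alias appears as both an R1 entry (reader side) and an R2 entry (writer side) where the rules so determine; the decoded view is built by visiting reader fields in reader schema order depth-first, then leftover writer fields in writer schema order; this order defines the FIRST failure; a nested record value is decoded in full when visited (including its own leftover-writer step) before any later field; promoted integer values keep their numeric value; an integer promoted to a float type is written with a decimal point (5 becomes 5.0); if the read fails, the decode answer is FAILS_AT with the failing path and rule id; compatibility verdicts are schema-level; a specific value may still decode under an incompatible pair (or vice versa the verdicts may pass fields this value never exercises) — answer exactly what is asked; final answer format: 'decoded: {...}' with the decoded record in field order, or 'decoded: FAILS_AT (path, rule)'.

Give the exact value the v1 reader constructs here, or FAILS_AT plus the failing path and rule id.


decoded: {"codes": {"ref": 0.0}, "addr": null, "primary": false, "factor": -0.5, "height": 0.0, "version": 1}

arrows below run writer -> reader for Order
decode (reader v1):
  codes := {"ref": 0.0}
  addr := null (not supplied -> null)
  primary := false
  factor := -0.5
  height := 0.0
  version := 1
  => decoded: {"codes": {"ref": 0.0}, "addr": null, "primary": false, "factor": -0.5, "height": 0.0, "version": 1}
the other Order changes do not affect what is asked:
  removed field signature from record Geo (its key 9 joins the reserved list) -> schema-level compatibility only; this Order value's decode is unchanged
  field avatar in record Geo: type bytes changed to int32 -> schema-level compatibility only; this Order value's decode is unchanged
  field height in record Order: required changed to optional -> schema-level compatibility only; this Order value's decode is unchanged
  added field retries to record Geo: optional int32, tag 12 (in v2 it sits last) -> schema-level compatibility only; this Order value's decode is unchanged


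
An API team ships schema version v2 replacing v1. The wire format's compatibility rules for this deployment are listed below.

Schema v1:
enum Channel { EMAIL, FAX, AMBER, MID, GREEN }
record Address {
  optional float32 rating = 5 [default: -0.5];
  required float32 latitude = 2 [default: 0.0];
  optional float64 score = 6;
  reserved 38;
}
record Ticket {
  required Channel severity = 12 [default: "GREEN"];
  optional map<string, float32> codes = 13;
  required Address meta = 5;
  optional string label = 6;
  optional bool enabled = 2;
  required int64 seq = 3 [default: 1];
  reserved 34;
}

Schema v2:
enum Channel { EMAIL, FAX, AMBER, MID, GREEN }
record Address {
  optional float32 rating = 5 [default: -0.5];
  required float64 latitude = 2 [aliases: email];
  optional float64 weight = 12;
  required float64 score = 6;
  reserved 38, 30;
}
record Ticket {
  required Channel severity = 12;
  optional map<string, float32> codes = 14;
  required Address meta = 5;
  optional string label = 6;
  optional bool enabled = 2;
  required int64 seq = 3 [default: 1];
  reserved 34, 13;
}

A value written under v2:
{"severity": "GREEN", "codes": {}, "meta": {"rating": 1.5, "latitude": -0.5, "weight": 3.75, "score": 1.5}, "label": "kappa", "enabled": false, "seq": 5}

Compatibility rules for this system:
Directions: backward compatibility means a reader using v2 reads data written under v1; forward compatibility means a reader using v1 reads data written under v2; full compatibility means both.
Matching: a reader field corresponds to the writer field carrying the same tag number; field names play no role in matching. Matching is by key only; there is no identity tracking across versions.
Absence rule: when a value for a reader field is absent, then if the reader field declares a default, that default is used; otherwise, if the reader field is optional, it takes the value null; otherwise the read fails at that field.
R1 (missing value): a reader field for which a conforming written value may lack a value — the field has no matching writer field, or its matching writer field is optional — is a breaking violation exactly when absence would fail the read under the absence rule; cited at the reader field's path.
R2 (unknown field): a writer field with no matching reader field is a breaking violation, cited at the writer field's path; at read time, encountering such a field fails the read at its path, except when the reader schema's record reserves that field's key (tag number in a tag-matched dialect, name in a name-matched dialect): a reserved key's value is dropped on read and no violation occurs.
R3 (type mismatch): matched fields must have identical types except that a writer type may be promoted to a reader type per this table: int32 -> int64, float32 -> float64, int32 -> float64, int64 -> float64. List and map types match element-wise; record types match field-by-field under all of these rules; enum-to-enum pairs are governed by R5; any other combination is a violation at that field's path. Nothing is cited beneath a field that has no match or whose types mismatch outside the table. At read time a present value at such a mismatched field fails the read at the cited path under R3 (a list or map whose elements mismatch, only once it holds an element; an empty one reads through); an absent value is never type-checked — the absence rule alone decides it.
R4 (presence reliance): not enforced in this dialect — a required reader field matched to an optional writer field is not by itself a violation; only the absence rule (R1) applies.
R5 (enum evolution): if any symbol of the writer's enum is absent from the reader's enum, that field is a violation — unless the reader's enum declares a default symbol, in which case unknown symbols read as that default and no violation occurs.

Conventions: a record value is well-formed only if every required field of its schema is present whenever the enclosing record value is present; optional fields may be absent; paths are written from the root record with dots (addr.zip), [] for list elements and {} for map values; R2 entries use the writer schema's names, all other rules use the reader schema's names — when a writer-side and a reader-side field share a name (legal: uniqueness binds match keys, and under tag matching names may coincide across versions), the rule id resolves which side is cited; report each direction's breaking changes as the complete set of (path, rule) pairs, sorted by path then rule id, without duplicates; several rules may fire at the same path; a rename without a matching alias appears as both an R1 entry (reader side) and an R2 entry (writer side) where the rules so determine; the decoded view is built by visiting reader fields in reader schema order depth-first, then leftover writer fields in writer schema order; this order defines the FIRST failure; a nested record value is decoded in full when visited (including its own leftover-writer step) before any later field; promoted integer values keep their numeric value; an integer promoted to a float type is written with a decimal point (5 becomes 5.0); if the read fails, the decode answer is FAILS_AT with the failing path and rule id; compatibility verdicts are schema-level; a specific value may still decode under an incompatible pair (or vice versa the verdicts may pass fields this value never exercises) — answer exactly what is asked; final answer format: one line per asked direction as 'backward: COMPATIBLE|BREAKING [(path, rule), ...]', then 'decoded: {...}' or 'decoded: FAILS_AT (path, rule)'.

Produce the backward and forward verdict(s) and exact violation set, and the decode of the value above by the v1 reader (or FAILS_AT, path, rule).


in Ticket below, arrows point writer -> reader
backward for Ticket (reader v2, writer v1):
  writer required, Channel -> Channel: reader severity maps from writer severity
  no writer field matches reader codes
  writer required, Address -> Address: reader meta maps from writer meta
  writer optional, string -> string: reader label maps from writer label
  writer optional, bool -> bool: reader enabled maps from writer enabled
  writer required, int64 -> int64: reader seq maps from writer seq
  codes (writer side), unknown to reader
  writer optional, float32 -> float32: reader meta.rating maps from writer meta.rating
  writer required, float32 -> float64: reader meta.latitude maps from writer meta.latitude
  no writer field matches reader meta.weight
  writer optional, float64 -> float64: reader meta.score maps from writer meta.score
  violation R1 at meta.score
  => backward: BREAKING (1)
forward for Ticket (reader v1, writer v2):
  writer required, Channel -> Channel: reader severity maps from writer severity
  no writer field matches reader codes
  writer required, Address -> Address: reader meta maps from writer meta
  writer optional, string -> string: reader label maps from writer label
  writer optional, bool -> bool: reader enabled maps from writer enabled
  writer required, int64 -> int64: reader seq maps from writer seq
  codes (writer side), unknown to reader
  writer optional, float32 -> float32: reader meta.rating maps from writer meta.rating
  writer required, float64 -> float32: reader meta.latitude maps from writer meta.latitude
  writer required, float64 -> float64: reader meta.score maps from writer meta.score
  meta.weight (writer side), unknown to reader
  violation R2 at codes
  violation R3 at meta.latitude
  violation R2 at meta.weight
  => forward: BREAKING (3)
decoding the Ticket value with the v1 reader:
  severity := "GREEN"
  codes := null (not supplied -> null)
  meta.rating := 1.5
  read fails at meta.latitude under R3
  => FAILS_AT (meta.latitude, R3)

backward: BREAKING [(meta.score, R1)]; forward: BREAKING [(codes, R2), (meta.latitude, R3), (meta.weight, R2)]; decoded: FAILS_AT (meta.latitude, R3)
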